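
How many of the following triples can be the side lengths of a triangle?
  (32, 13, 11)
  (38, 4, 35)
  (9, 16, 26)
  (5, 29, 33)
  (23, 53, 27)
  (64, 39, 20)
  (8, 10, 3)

3

(11,13,32): 11+13 ≤ 32 → not valid
(4,35,38): 4+35 > 38 → valid
(9,16,26): 9+16 ≤ 26 → not valid
(5,29,33): 5+29 > 33 → valid
(23,27,53): 23+27 ≤ 53 → not valid
(20,39,64): 20+39 ≤ 64 → not valid
(3,8,10): 3+8 > 10 → valid
3 of the 7 triples form a triangle.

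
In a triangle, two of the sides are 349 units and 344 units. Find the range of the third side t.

5 < t < 693 (units)

By the triangle inequality, t must be less than 349 + 344 = 693 and greater than |349 − 344| = 5.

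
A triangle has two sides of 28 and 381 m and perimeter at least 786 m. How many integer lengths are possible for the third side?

Triangle inequality: 353 < x < 409. Perimeter ≥ 786 gives x ≥ 786 − 28 − 381 = 377.
So 377 ≤ x < 409; integers 377 through 408: 32 values.

32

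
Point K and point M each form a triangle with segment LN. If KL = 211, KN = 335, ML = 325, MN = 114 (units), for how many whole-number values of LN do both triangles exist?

From triangle KLN: 124 < LN < 546.
From triangle MLN: 211 < LN < 439.
Intersection: 211 < LN < 439, so integers 212 through 438: 227 values.

227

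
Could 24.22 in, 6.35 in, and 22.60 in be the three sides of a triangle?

Yes

The longest side is 24.22, and the other two sum to 28.95.
Since 28.95 > 24.22, the triangle inequality holds.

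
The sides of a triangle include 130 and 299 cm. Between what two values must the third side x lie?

169 < x < 429

By the triangle inequality, x must be less than 130 + 299 = 429 and greater than |130 − 299| = 169.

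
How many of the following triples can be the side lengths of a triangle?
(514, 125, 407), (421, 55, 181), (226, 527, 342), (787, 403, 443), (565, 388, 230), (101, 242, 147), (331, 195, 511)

(125,407,514): 125+407 > 514 → valid
(55,181,421): 55+181 ≤ 421 → not valid
(226,342,527): 226+342 > 527 → valid
(403,443,787): 403+443 > 787 → valid
(230,388,565): 230+388 > 565 → valid
(101,147,242): 101+147 > 242 → valid
(195,331,511): 195+331 > 511 → valid
6 of the 7 triples form a triangle.

6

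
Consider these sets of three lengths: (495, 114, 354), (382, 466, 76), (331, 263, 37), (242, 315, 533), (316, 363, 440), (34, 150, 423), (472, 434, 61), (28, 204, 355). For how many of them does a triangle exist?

3

(114,354,495): 114+354 ≤ 495 → not valid
(76,382,466): 76+382 ≤ 466 → not valid
(37,263,331): 37+263 ≤ 331 → not valid
(242,315,533): 242+315 > 533 → valid
(316,363,440): 316+363 > 440 → valid
(34,150,423): 34+150 ≤ 423 → not valid
(61,434,472): 61+434 > 472 → valid
(28,204,355): 28+204 ≤ 355 → not valid
3 of the 8 triples form a triangle.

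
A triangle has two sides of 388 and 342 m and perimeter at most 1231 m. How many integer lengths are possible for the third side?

455

Triangle inequality: 46 < x < 730. Perimeter ≤ 1231 gives x ≤ 1231 − 388 − 342 = 501.
So 46 < x ≤ 501; integers 47 through 501: 455 values.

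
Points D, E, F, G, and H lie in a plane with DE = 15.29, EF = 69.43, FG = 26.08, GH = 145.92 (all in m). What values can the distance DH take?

The maximum is all hops collinear in one direction: 15.29 + 69.43 + 26.08 + 145.92 = 256.72.
The longest hop is 145.92; the others sum to 110.80. Folding the others back against it leaves at least 145.92 − 110.80 = 35.12.

35.12 ≤ DH ≤ 256.72 m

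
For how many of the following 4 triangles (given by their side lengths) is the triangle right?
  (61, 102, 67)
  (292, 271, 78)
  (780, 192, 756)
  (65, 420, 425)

2

(61,102,67): 61²+67² = 8210 < 10404 = 102² → obtuse
(292,271,78): 78²+271² = 79525 < 85264 = 292² → obtuse
(780,192,756): 192²+756² = 608400 = 780² → right
(65,420,425): 65²+420² = 180625 = 425² → right
2 of the 4 are right.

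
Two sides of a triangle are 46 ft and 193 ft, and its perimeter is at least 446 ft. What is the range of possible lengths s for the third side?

207 ≤ s < 239

Triangle inequality alone gives 147 < s < 239.
The perimeter condition gives s ≥ 446 − 46 − 193 = 207.
Intersecting the two: 207 ≤ s < 239.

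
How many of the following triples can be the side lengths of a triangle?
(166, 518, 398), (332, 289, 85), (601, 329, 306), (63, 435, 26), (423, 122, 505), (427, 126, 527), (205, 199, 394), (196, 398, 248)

(166,398,518): 166+398 > 518 → valid
(85,289,332): 85+289 > 332 → valid
(306,329,601): 306+329 > 601 → valid
(26,63,435): 26+63 ≤ 435 → not valid
(122,423,505): 122+423 > 505 → valid
(126,427,527): 126+427 > 527 → valid
(199,205,394): 199+205 > 394 → valid
(196,248,398): 196+248 > 398 → valid
7 of the 8 triples form a triangle.

7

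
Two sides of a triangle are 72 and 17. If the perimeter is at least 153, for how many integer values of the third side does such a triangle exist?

25

Triangle inequality: 55 < x < 89. Perimeter ≥ 153 gives x ≥ 153 − 72 − 17 = 64.
So 64 ≤ x < 89; integers 64 through 88: 25 values.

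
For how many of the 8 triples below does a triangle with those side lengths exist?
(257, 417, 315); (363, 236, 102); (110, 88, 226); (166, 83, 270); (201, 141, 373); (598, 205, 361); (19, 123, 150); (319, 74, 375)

(257,315,417): 257+315 > 417 → valid
(102,236,363): 102+236 ≤ 363 → not valid
(88,110,226): 88+110 ≤ 226 → not valid
(83,166,270): 83+166 ≤ 270 → not valid
(141,201,373): 141+201 ≤ 373 → not valid
(205,361,598): 205+361 ≤ 598 → not valid
(19,123,150): 19+123 ≤ 150 → not valid
(74,319,375): 74+319 > 375 → valid
2 of the 8 triples form a triangle.

2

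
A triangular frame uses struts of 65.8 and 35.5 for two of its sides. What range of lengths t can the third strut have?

By the triangle inequality, t must be less than 65.8 + 35.5 = 101.3 and greater than |65.8 − 35.5| = 30.3.

30.3 < t < 101.3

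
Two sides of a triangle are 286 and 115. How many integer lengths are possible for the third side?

229

The third side lies in the open interval (171, 401).
Integers from 172 to 400 inclusive: 400 − 172 + 1 = 229.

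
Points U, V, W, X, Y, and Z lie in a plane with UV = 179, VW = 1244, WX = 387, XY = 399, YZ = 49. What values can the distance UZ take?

230 ≤ UZ ≤ 2258

The maximum is all hops collinear in one direction: 179 + 1244 + 387 + 399 + 49 = 2258.
The longest hop is 1244; the others sum to 1014. Folding the others back against it leaves at least 1244 − 1014 = 230.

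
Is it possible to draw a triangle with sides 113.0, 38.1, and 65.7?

The longest side is 113.0, but the other two sum to only 103.8.
103.8 < 113.0, so the triangle inequality fails.

No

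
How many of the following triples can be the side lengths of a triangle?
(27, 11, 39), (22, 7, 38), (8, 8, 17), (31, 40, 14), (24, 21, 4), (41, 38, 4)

(11,27,39): 11+27 ≤ 39 → not valid
(7,22,38): 7+22 ≤ 38 → not valid
(8,8,17): 8+8 ≤ 17 → not valid
(14,31,40): 14+31 > 40 → valid
(4,21,24): 4+21 > 24 → valid
(4,38,41): 4+38 > 41 → valid
3 of the 6 triples form a triangle.

3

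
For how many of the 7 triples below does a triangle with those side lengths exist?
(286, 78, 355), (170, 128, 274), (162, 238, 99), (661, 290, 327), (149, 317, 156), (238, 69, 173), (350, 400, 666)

(78,286,355): 78+286 > 355 → valid
(128,170,274): 128+170 > 274 → valid
(99,162,238): 99+162 > 238 → valid
(290,327,661): 290+327 ≤ 661 → not valid
(149,156,317): 149+156 ≤ 317 → not valid
(69,173,238): 69+173 > 238 → valid
(350,400,666): 350+400 > 666 → valid
5 of the 7 triples form a triangle.

5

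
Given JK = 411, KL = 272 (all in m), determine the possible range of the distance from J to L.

139 ≤ JL ≤ 683 m

By the triangle inequality, |411 − 272| ≤ JL ≤ 411 + 272.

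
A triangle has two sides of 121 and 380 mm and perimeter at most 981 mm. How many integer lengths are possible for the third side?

221

Triangle inequality: 259 < x < 501. Perimeter ≤ 981 gives x ≤ 981 − 121 − 380 = 480.
So 259 < x ≤ 480; integers 260 through 480: 221 values.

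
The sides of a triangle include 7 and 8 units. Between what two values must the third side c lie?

1 < c < 15 (units)

By the triangle inequality, c must be less than 7 + 8 = 15 and greater than |7 − 8| = 1.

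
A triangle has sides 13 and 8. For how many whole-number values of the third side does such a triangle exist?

15

The third side lies in the open interval (5, 21).
Integers from 6 to 20 inclusive: 20 − 6 + 1 = 15.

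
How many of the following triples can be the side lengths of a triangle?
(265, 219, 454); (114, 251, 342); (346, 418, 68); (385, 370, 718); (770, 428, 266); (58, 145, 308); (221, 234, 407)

4

(219,265,454): 219+265 > 454 → valid
(114,251,342): 114+251 > 342 → valid
(68,346,418): 68+346 ≤ 418 → not valid
(370,385,718): 370+385 > 718 → valid
(266,428,770): 266+428 ≤ 770 → not valid
(58,145,308): 58+145 ≤ 308 → not valid
(221,234,407): 221+234 > 407 → valid
4 of the 7 triples form a triangle.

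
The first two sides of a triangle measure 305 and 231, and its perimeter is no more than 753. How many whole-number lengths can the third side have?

143

Triangle inequality: 74 < x < 536. Perimeter ≤ 753 gives x ≤ 753 − 305 − 231 = 217.
So 74 < x ≤ 217; integers 75 through 217: 143 values.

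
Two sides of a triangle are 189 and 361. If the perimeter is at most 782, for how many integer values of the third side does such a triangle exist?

60

Triangle inequality: 172 < x < 550. Perimeter ≤ 782 gives x ≤ 782 − 189 − 361 = 232.
So 172 < x ≤ 232; integers 173 through 232: 60 values.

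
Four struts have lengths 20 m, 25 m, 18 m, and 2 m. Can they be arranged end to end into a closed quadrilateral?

A quadrilateral exists iff every side is shorter than the sum of the others — equivalently, the longest side is less than the sum of the rest.
Longest side 25 < 40 (sum of the remaining 3), so yes.

Yes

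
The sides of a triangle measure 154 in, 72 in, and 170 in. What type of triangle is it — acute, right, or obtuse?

right

Compare the square of the longest side to the sum of squares of the other two: 72² + 154² = 28900 = 170².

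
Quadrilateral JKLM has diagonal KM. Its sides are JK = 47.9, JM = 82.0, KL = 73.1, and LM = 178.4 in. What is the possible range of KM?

From triangle JKM: |47.9 − 82.0| < KM < 47.9 + 82.0, i.e. 34.1 < KM < 129.9.
From triangle LKM: 105.3 < KM < 251.5.
Both must hold, so KM lies in the intersection.

105.3 < KM < 129.9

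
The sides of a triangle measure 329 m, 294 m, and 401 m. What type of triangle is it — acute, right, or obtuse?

Compare the square of the longest side to the sum of squares of the other two: 294² + 329² = 194677 > 160801 = 401².

acute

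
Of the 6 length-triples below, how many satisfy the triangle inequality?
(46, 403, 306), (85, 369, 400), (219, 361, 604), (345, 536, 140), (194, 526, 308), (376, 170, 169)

1

(46,306,403): 46+306 ≤ 403 → not valid
(85,369,400): 85+369 > 400 → valid
(219,361,604): 219+361 ≤ 604 → not valid
(140,345,536): 140+345 ≤ 536 → not valid
(194,308,526): 194+308 ≤ 526 → not valid
(169,170,376): 169+170 ≤ 376 → not valid
1 of the 6 triples forms a triangle.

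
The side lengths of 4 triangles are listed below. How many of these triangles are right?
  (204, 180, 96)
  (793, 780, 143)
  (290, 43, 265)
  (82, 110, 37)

2

(204,180,96): 96²+180² = 41616 = 204² → right
(793,780,143): 143²+780² = 628849 = 793² → right
(290,43,265): 43²+265² = 72074 < 84100 = 290² → obtuse
(82,110,37): 37²+82² = 8093 < 12100 = 110² → obtuse
2 of the 4 are right.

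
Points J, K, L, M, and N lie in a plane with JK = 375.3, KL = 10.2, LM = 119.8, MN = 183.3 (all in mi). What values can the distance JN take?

62.0 ≤ JN ≤ 688.6 mi

The maximum is all hops collinear in one direction: 375.3 + 10.2 + 119.8 + 183.3 = 688.6.
The longest hop is 375.3; the others sum to 313.3. Folding the others back against it leaves at least 375.3 − 313.3 = 62.0.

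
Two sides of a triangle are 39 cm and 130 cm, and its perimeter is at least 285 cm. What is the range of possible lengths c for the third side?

116 ≤ c < 169

Triangle inequality alone gives 91 < c < 169.
The perimeter condition gives c ≥ 285 − 39 − 130 = 116.
Intersecting the two: 116 ≤ c < 169.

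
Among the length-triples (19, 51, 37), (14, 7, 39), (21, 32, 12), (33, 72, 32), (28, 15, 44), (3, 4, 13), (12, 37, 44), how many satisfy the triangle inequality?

(19,37,51): 19+37 > 51 → valid
(7,14,39): 7+14 ≤ 39 → not valid
(12,21,32): 12+21 > 32 → valid
(32,33,72): 32+33 ≤ 72 → not valid
(15,28,44): 15+28 ≤ 44 → not valid
(3,4,13): 3+4 ≤ 13 → not valid
(12,37,44): 12+37 > 44 → valid
3 of the 7 triples form a triangle.

3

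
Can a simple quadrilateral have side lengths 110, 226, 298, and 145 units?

A quadrilateral exists iff every side is shorter than the sum of the others — equivalently, the longest side is less than the sum of the rest.
Longest side 298 < 481 (sum of the remaining 3), so yes.

Yes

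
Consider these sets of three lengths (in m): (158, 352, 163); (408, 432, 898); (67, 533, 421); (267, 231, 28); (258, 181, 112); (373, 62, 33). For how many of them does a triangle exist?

(158,163,352): 158+163 ≤ 352 → not valid
(408,432,898): 408+432 ≤ 898 → not valid
(67,421,533): 67+421 ≤ 533 → not valid
(28,231,267): 28+231 ≤ 267 → not valid
(112,181,258): 112+181 > 258 → valid
(33,62,373): 33+62 ≤ 373 → not valid
1 of the 6 triples forms a triangle.

1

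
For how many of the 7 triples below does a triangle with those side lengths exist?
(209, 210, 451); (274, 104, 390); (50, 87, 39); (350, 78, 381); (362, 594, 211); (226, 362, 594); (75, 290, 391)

(209,210,451): 209+210 ≤ 451 → not valid
(104,274,390): 104+274 ≤ 390 → not valid
(39,50,87): 39+50 > 87 → valid
(78,350,381): 78+350 > 381 → valid
(211,362,594): 211+362 ≤ 594 → not valid
(226,362,594): 226+362 ≤ 594 → not valid
(75,290,391): 75+290 ≤ 391 → not valid
2 of the 7 triples form a triangle.

2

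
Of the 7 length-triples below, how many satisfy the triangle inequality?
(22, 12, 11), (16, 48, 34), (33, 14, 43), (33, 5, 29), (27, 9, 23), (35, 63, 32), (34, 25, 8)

6

(11,12,22): 11+12 > 22 → valid
(16,34,48): 16+34 > 48 → valid
(14,33,43): 14+33 > 43 → valid
(5,29,33): 5+29 > 33 → valid
(9,23,27): 9+23 > 27 → valid
(32,35,63): 32+35 > 63 → valid
(8,25,34): 8+25 ≤ 34 → not valid
6 of the 7 triples form a triangle.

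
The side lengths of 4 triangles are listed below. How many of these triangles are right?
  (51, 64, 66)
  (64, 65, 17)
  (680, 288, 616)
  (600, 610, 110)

(51,64,66): 51²+64² = 6697 > 4356 = 66² → acute
(64,65,17): 17²+64² = 4385 > 4225 = 65² → acute
(680,288,616): 288²+616² = 462400 = 680² → right
(600,610,110): 110²+600² = 372100 = 610² → right
2 of the 4 are right.

2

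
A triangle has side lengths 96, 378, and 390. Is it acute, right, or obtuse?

right

Compare the square of the longest side to the sum of squares of the other two: 96² + 378² = 152100 = 390².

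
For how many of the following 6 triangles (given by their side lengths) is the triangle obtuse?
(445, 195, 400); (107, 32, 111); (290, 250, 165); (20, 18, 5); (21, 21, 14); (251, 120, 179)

(445,195,400): 195²+400² = 198025 = 445² → right
(107,32,111): 32²+107² = 12473 > 12321 = 111² → acute
(290,250,165): 165²+250² = 89725 > 84100 = 290² → acute
(20,18,5): 5²+18² = 349 < 400 = 20² → obtuse
(21,21,14): 14²+21² = 637 > 441 = 21² → acute
(251,120,179): 120²+179² = 46441 < 63001 = 251² → obtuse
2 of the 6 are obtuse.

2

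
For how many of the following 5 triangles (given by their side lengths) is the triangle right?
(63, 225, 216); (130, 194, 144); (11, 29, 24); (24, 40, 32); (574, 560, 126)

4

(63,225,216): 63²+216² = 50625 = 225² → right
(130,194,144): 130²+144² = 37636 = 194² → right
(11,29,24): 11²+24² = 697 < 841 = 29² → obtuse
(24,40,32): 24²+32² = 1600 = 40² → right
(574,560,126): 126²+560² = 329476 = 574² → right
4 of the 5 are right.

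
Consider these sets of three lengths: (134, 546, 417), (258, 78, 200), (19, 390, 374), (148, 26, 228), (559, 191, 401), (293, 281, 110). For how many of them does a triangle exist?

(134,417,546): 134+417 > 546 → valid
(78,200,258): 78+200 > 258 → valid
(19,374,390): 19+374 > 390 → valid
(26,148,228): 26+148 ≤ 228 → not valid
(191,401,559): 191+401 > 559 → valid
(110,281,293): 110+281 > 293 → valid
5 of the 6 triples form a triangle.

5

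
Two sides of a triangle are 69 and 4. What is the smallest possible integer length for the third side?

66

The third side must be strictly greater than |69 − 4| = 65.
The smallest integer above 65 is 66.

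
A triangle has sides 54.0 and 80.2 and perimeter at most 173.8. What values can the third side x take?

26.2 < x ≤ 39.6

Triangle inequality alone gives 26.2 < x < 134.2.
The perimeter condition gives x ≤ 173.8 − 54.0 − 80.2 = 39.6.
Intersecting the two: 26.2 < x ≤ 39.6.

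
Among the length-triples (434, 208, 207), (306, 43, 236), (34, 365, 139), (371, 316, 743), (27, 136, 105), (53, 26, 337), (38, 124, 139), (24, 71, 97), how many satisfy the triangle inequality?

(207,208,434): 207+208 ≤ 434 → not valid
(43,236,306): 43+236 ≤ 306 → not valid
(34,139,365): 34+139 ≤ 365 → not valid
(316,371,743): 316+371 ≤ 743 → not valid
(27,105,136): 27+105 ≤ 136 → not valid
(26,53,337): 26+53 ≤ 337 → not valid
(38,124,139): 38+124 > 139 → valid
(24,71,97): 24+71 ≤ 97 → not valid
1 of the 8 triples forms a triangle.

1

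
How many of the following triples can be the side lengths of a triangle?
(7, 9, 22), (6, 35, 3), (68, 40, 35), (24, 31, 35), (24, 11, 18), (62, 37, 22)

3

(7,9,22): 7+9 ≤ 22 → not valid
(3,6,35): 3+6 ≤ 35 → not valid
(35,40,68): 35+40 > 68 → valid
(24,31,35): 24+31 > 35 → valid
(11,18,24): 11+18 > 24 → valid
(22,37,62): 22+37 ≤ 62 → not valid
3 of the 6 triples form a triangle.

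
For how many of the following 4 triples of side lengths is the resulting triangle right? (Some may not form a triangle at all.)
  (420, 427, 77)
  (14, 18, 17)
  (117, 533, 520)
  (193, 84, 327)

(420,427,77): 77²+420² = 182329 = 427² → right
(14,18,17): 14²+17² = 485 > 324 = 18² → acute
(117,533,520): 117²+520² = 284089 = 533² → right
(193,84,327): 84+193 ≤ 327, not a triangle
2 of the 4 are right.

2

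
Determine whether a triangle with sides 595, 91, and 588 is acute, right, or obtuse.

right

Compare the square of the longest side to the sum of squares of the other two: 91² + 588² = 354025 = 595².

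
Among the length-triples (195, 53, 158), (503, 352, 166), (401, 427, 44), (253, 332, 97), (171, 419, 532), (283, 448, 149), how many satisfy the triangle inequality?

(53,158,195): 53+158 > 195 → valid
(166,352,503): 166+352 > 503 → valid
(44,401,427): 44+401 > 427 → valid
(97,253,332): 97+253 > 332 → valid
(171,419,532): 171+419 > 532 → valid
(149,283,448): 149+283 ≤ 448 → not valid
5 of the 6 triples form a triangle.

5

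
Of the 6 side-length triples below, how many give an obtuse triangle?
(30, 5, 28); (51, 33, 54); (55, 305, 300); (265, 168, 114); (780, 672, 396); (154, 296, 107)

(30,5,28): 5²+28² = 809 < 900 = 30² → obtuse
(51,33,54): 33²+51² = 3690 > 2916 = 54² → acute
(55,305,300): 55²+300² = 93025 = 305² → right
(265,168,114): 114²+168² = 41220 < 70225 = 265² → obtuse
(780,672,396): 396²+672² = 608400 = 780² → right
(154,296,107): 107+154 ≤ 296, not a triangle
2 of the 6 are obtuse.

2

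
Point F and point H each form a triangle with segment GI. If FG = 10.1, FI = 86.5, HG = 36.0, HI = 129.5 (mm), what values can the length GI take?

93.5 < GI < 96.6

From triangle FGI: |10.1 − 86.5| < GI < 10.1 + 86.5, i.e. 76.4 < GI < 96.6.
From triangle HGI: 93.5 < GI < 165.5.
Both must hold, so GI lies in the intersection.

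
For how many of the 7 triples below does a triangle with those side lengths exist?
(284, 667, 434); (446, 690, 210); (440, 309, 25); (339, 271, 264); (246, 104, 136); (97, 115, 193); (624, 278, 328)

(284,434,667): 284+434 > 667 → valid
(210,446,690): 210+446 ≤ 690 → not valid
(25,309,440): 25+309 ≤ 440 → not valid
(264,271,339): 264+271 > 339 → valid
(104,136,246): 104+136 ≤ 246 → not valid
(97,115,193): 97+115 > 193 → valid
(278,328,624): 278+328 ≤ 624 → not valid
3 of the 7 triples form a triangle.

3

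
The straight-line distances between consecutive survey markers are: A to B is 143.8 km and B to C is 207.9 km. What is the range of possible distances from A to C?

64.1 ≤ AC ≤ 351.7 km

By the triangle inequality, |143.8 − 207.9| ≤ AC ≤ 143.8 + 207.9.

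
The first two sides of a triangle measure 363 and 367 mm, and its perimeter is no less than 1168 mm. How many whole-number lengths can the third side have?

292

Triangle inequality: 4 < x < 730. Perimeter ≥ 1168 gives x ≥ 1168 − 363 − 367 = 438.
So 438 ≤ x < 730; integers 438 through 729: 292 values.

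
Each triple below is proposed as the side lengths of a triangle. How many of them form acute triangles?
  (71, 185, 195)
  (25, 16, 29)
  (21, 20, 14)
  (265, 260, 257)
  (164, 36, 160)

(71,185,195): 71²+185² = 39266 > 38025 = 195² → acute
(25,16,29): 16²+25² = 881 > 841 = 29² → acute
(21,20,14): 14²+20² = 596 > 441 = 21² → acute
(265,260,257): 257²+260² = 133649 > 70225 = 265² → acute
(164,36,160): 36²+160² = 26896 = 164² → right
4 of the 5 are acute.

4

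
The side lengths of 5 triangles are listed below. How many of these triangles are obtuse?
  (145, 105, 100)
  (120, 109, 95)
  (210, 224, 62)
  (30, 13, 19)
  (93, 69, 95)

(145,105,100): 100²+105² = 21025 = 145² → right
(120,109,95): 95²+109² = 20906 > 14400 = 120² → acute
(210,224,62): 62²+210² = 47944 < 50176 = 224² → obtuse
(30,13,19): 13²+19² = 530 < 900 = 30² → obtuse
(93,69,95): 69²+93² = 13410 > 9025 = 95² → acute
2 of the 5 are obtuse.

2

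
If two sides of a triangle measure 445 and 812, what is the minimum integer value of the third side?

368

The third side must be strictly greater than |445 − 812| = 367.
The smallest integer above 367 is 368.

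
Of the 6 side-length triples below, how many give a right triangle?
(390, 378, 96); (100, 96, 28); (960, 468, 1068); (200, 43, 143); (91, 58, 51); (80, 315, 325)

4

(390,378,96): 96²+378² = 152100 = 390² → right
(100,96,28): 28²+96² = 10000 = 100² → right
(960,468,1068): 468²+960² = 1140624 = 1068² → right
(200,43,143): 43+143 ≤ 200, not a triangle
(91,58,51): 51²+58² = 5965 < 8281 = 91² → obtuse
(80,315,325): 80²+315² = 105625 = 325² → right
4 of the 6 are right.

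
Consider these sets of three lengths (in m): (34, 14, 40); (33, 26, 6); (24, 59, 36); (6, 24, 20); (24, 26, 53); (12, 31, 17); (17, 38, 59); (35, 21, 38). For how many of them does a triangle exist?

(14,34,40): 14+34 > 40 → valid
(6,26,33): 6+26 ≤ 33 → not valid
(24,36,59): 24+36 > 59 → valid
(6,20,24): 6+20 > 24 → valid
(24,26,53): 24+26 ≤ 53 → not valid
(12,17,31): 12+17 ≤ 31 → not valid
(17,38,59): 17+38 ≤ 59 → not valid
(21,35,38): 21+35 > 38 → valid
4 of the 8 triples form a triangle.

4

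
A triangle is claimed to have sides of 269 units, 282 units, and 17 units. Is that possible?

Yes

The longest side is 282, and the other two sum to 286.
Since 286 > 282, the triangle inequality holds.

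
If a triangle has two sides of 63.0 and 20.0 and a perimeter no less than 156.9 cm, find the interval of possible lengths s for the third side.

73.9 ≤ s < 83.0

Triangle inequality alone gives 43.0 < s < 83.0.
The perimeter condition gives s ≥ 156.9 − 63.0 − 20.0 = 73.9.
Intersecting the two: 73.9 ≤ s < 83.0.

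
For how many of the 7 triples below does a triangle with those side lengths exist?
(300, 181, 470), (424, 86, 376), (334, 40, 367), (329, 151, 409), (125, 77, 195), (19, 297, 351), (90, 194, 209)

(181,300,470): 181+300 > 470 → valid
(86,376,424): 86+376 > 424 → valid
(40,334,367): 40+334 > 367 → valid
(151,329,409): 151+329 > 409 → valid
(77,125,195): 77+125 > 195 → valid
(19,297,351): 19+297 ≤ 351 → not valid
(90,194,209): 90+194 > 209 → valid
6 of the 7 triples form a triangle.

6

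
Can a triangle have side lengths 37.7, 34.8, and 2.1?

The longest side is 37.7, but the other two sum to only 36.9.
36.9 < 37.7, so the triangle inequality fails.

No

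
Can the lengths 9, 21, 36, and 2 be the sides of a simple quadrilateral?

For a quadrilateral, each side must be shorter than the sum of the others.
Here the longest side is 36, but the remaining 3 sides sum to only 32.

No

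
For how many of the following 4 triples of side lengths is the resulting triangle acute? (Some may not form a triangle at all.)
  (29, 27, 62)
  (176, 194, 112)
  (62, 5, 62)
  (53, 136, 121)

(29,27,62): 27+29 ≤ 62, not a triangle
(176,194,112): 112²+176² = 43520 > 37636 = 194² → acute
(62,5,62): 5²+62² = 3869 > 3844 = 62² → acute
(53,136,121): 53²+121² = 17450 < 18496 = 136² → obtuse
2 of the 4 are acute.

2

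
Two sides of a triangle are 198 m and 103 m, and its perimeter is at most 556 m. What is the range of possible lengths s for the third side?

95 < s ≤ 255 m

Triangle inequality alone gives 95 < s < 301.
The perimeter condition gives s ≤ 556 − 198 − 103 = 255.
Intersecting the two: 95 < s ≤ 255.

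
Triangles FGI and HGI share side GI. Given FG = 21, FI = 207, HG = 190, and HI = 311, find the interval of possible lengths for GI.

From triangle FGI: |21 − 207| < GI < 21 + 207, i.e. 186 < GI < 228.
From triangle HGI: 121 < GI < 501.
Both must hold, so GI lies in the intersection.

186 < GI < 228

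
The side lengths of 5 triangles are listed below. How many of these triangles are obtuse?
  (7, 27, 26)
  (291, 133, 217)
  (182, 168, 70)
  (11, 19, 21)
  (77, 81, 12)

(7,27,26): 7²+26² = 725 < 729 = 27² → obtuse
(291,133,217): 133²+217² = 64778 < 84681 = 291² → obtuse
(182,168,70): 70²+168² = 33124 = 182² → right
(11,19,21): 11²+19² = 482 > 441 = 21² → acute
(77,81,12): 12²+77² = 6073 < 6561 = 81² → obtuse
3 of the 5 are obtuse.

3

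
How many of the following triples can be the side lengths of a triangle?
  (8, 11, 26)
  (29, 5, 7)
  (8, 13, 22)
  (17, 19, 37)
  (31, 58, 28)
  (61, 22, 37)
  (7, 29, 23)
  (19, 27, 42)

3

(8,11,26): 8+11 ≤ 26 → not valid
(5,7,29): 5+7 ≤ 29 → not valid
(8,13,22): 8+13 ≤ 22 → not valid
(17,19,37): 17+19 ≤ 37 → not valid
(28,31,58): 28+31 > 58 → valid
(22,37,61): 22+37 ≤ 61 → not valid
(7,23,29): 7+23 > 29 → valid
(19,27,42): 19+27 > 42 → valid
3 of the 8 triples form a triangle.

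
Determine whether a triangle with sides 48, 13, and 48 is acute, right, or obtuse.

acute

Compare the square of the longest side to the sum of squares of the other two: 13² + 48² = 2473 > 2304 = 48².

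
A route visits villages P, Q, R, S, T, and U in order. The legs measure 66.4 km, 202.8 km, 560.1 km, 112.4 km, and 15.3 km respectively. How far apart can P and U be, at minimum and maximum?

The maximum is all hops collinear in one direction: 66.4 + 202.8 + 560.1 + 112.4 + 15.3 = 957.0.
The longest hop is 560.1; the others sum to 396.9. Folding the others back against it leaves at least 560.1 − 396.9 = 163.2.

163.2 ≤ PU ≤ 957.0 km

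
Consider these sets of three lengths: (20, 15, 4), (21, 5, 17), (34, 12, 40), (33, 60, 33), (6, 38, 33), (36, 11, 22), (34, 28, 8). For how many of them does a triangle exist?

(4,15,20): 4+15 ≤ 20 → not valid
(5,17,21): 5+17 > 21 → valid
(12,34,40): 12+34 > 40 → valid
(33,33,60): 33+33 > 60 → valid
(6,33,38): 6+33 > 38 → valid
(11,22,36): 11+22 ≤ 36 → not valid
(8,28,34): 8+28 > 34 → valid
5 of the 7 triples form a triangle.

5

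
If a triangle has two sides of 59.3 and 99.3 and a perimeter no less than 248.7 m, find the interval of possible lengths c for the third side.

90.1 ≤ c < 158.6 m

Triangle inequality alone gives 40.0 < c < 158.6.
The perimeter condition gives c ≥ 248.7 − 59.3 − 99.3 = 90.1.
Intersecting the two: 90.1 ≤ c < 158.6.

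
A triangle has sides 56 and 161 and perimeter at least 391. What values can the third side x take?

Triangle inequality alone gives 105 < x < 217.
The perimeter condition gives x ≥ 391 − 56 − 161 = 174.
Intersecting the two: 174 ≤ x < 217.

174 ≤ x < 217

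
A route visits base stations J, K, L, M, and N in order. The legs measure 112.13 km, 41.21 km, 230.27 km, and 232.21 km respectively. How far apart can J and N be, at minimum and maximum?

0 ≤ JN ≤ 615.82 km

The maximum is all hops collinear in one direction: 112.13 + 41.21 + 230.27 + 232.21 = 615.82.
The longest hop is 232.21; the others sum to 383.61. Since 232.21 ≤ 383.61, the path can fold back on itself completely, so the minimum distance is 0.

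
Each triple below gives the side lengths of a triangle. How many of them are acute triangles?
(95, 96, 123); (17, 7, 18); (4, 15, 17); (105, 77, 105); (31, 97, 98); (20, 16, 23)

(95,96,123): 95²+96² = 18241 > 15129 = 123² → acute
(17,7,18): 7²+17² = 338 > 324 = 18² → acute
(4,15,17): 4²+15² = 241 < 289 = 17² → obtuse
(105,77,105): 77²+105² = 16954 > 11025 = 105² → acute
(31,97,98): 31²+97² = 10370 > 9604 = 98² → acute
(20,16,23): 16²+20² = 656 > 529 = 23² → acute
5 of the 6 are acute.

5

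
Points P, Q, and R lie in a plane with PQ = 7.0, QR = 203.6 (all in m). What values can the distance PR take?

196.6 ≤ PR ≤ 210.6 m

By the triangle inequality, |7.0 − 203.6| ≤ PR ≤ 7.0 + 203.6.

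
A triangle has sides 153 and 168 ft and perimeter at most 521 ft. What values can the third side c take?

Triangle inequality alone gives 15 < c < 321.
The perimeter condition gives c ≤ 521 − 153 − 168 = 200.
Intersecting the two: 15 < c ≤ 200.

15 < c ≤ 200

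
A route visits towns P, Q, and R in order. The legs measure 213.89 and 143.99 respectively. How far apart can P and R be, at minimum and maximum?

69.90 ≤ PR ≤ 357.88

By the triangle inequality, |213.89 − 143.99| ≤ PR ≤ 213.89 + 143.99.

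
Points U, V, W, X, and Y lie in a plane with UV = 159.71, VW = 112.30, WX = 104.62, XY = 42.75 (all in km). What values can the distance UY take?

0 ≤ UY ≤ 419.38 km

The maximum is all hops collinear in one direction: 159.71 + 112.30 + 104.62 + 42.75 = 419.38.
The longest hop is 159.71; the others sum to 259.67. Since 159.71 ≤ 259.67, the path can fold back on itself completely, so the minimum distance is 0.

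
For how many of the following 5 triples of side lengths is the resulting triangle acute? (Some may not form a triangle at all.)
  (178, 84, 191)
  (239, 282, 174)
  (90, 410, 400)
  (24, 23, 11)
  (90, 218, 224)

(178,84,191): 84²+178² = 38740 > 36481 = 191² → acute
(239,282,174): 174²+239² = 87397 > 79524 = 282² → acute
(90,410,400): 90²+400² = 168100 = 410² → right
(24,23,11): 11²+23² = 650 > 576 = 24² → acute
(90,218,224): 90²+218² = 55624 > 50176 = 224² → acute
4 of the 5 are acute.

4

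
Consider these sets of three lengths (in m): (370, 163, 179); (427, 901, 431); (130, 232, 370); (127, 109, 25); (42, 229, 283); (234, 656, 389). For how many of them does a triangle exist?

(163,179,370): 163+179 ≤ 370 → not valid
(427,431,901): 427+431 ≤ 901 → not valid
(130,232,370): 130+232 ≤ 370 → not valid
(25,109,127): 25+109 > 127 → valid
(42,229,283): 42+229 ≤ 283 → not valid
(234,389,656): 234+389 ≤ 656 → not valid
1 of the 6 triples forms a triangle.

1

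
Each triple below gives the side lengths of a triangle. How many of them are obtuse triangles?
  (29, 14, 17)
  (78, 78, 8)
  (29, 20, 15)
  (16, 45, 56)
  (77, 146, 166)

4

(29,14,17): 14²+17² = 485 < 841 = 29² → obtuse
(78,78,8): 8²+78² = 6148 > 6084 = 78² → acute
(29,20,15): 15²+20² = 625 < 841 = 29² → obtuse
(16,45,56): 16²+45² = 2281 < 3136 = 56² → obtuse
(77,146,166): 77²+146² = 27245 < 27556 = 166² → obtuse
4 of the 5 are obtuse.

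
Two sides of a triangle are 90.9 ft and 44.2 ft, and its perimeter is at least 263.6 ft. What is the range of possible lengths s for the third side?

128.5 ≤ s < 135.1

Triangle inequality alone gives 46.7 < s < 135.1.
The perimeter condition gives s ≥ 263.6 − 90.9 − 44.2 = 128.5.
Intersecting the two: 128.5 ≤ s < 135.1.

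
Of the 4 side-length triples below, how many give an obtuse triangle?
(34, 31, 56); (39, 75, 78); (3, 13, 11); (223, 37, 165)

2

(34,31,56): 31²+34² = 2117 < 3136 = 56² → obtuse
(39,75,78): 39²+75² = 7146 > 6084 = 78² → acute
(3,13,11): 3²+11² = 130 < 169 = 13² → obtuse
(223,37,165): 37+165 ≤ 223, not a triangle
2 of the 4 are obtuse.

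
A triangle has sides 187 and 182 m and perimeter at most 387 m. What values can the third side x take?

5 < x ≤ 18 m

Triangle inequality alone gives 5 < x < 369.
The perimeter condition gives x ≤ 387 − 187 − 182 = 18.
Intersecting the two: 5 < x ≤ 18.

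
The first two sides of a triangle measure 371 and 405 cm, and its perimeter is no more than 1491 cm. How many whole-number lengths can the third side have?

Triangle inequality: 34 < x < 776. Perimeter ≤ 1491 gives x ≤ 1491 − 371 − 405 = 715.
So 34 < x ≤ 715; integers 35 through 715: 681 values.

681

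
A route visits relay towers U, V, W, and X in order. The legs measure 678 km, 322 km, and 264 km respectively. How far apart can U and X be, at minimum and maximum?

The maximum is all hops collinear in one direction: 678 + 322 + 264 = 1264.
The longest hop is 678; the others sum to 586. Folding the others back against it leaves at least 678 − 586 = 92.

92 ≤ UX ≤ 1264 km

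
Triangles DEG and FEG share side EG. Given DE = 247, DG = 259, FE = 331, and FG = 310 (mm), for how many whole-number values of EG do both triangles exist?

484

From triangle DEG: 12 < EG < 506.
From triangle FEG: 21 < EG < 641.
Intersection: 21 < EG < 506, so integers 22 through 505: 484 values.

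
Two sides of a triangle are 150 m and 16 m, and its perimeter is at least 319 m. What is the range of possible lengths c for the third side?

Triangle inequality alone gives 134 < c < 166.
The perimeter condition gives c ≥ 319 − 150 − 16 = 153.
Intersecting the two: 153 ≤ c < 166.

153 ≤ c < 166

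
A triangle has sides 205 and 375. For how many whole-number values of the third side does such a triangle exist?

The third side lies in the open interval (170, 580).
Integers from 171 to 579 inclusive: 579 − 171 + 1 = 409.

409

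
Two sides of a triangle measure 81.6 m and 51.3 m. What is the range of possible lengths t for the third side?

By the triangle inequality, t must be less than 81.6 + 51.3 = 132.9 and greater than |81.6 − 51.3| = 30.3.

30.3 < t < 132.9 (m)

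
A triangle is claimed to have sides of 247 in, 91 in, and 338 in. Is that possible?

No

The two shorter sides sum to 338, exactly equal to the longest side 338.
That gives only a degenerate (flat) triangle — the inequality must be strict.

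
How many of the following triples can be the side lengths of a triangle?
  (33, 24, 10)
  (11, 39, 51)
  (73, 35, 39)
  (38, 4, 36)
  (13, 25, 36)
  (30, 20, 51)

4

(10,24,33): 10+24 > 33 → valid
(11,39,51): 11+39 ≤ 51 → not valid
(35,39,73): 35+39 > 73 → valid
(4,36,38): 4+36 > 38 → valid
(13,25,36): 13+25 > 36 → valid
(20,30,51): 20+30 ≤ 51 → not valid
4 of the 6 triples form a triangle.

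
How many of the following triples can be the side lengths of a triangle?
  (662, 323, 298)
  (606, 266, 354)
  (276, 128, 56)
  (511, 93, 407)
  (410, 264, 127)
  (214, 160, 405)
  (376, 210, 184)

2

(298,323,662): 298+323 ≤ 662 → not valid
(266,354,606): 266+354 > 606 → valid
(56,128,276): 56+128 ≤ 276 → not valid
(93,407,511): 93+407 ≤ 511 → not valid
(127,264,410): 127+264 ≤ 410 → not valid
(160,214,405): 160+214 ≤ 405 → not valid
(184,210,376): 184+210 > 376 → valid
2 of the 7 triples form a triangle.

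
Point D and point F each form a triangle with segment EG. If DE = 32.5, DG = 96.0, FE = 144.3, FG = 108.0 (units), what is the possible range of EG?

63.5 < EG < 128.5

From triangle DEG: |32.5 − 96.0| < EG < 32.5 + 96.0, i.e. 63.5 < EG < 128.5.
From triangle FEG: 36.3 < EG < 252.3.
Both must hold, so EG lies in the intersection.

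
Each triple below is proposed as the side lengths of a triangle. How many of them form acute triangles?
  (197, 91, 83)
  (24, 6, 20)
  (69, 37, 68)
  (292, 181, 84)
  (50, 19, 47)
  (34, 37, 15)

(197,91,83): 83+91 ≤ 197, not a triangle
(24,6,20): 6²+20² = 436 < 576 = 24² → obtuse
(69,37,68): 37²+68² = 5993 > 4761 = 69² → acute
(292,181,84): 84+181 ≤ 292, not a triangle
(50,19,47): 19²+47² = 2570 > 2500 = 50² → acute
(34,37,15): 15²+34² = 1381 > 1369 = 37² → acute
3 of the 6 are acute.

3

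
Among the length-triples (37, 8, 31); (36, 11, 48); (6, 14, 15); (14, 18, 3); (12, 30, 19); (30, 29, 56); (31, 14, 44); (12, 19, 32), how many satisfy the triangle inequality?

(8,31,37): 8+31 > 37 → valid
(11,36,48): 11+36 ≤ 48 → not valid
(6,14,15): 6+14 > 15 → valid
(3,14,18): 3+14 ≤ 18 → not valid
(12,19,30): 12+19 > 30 → valid
(29,30,56): 29+30 > 56 → valid
(14,31,44): 14+31 > 44 → valid
(12,19,32): 12+19 ≤ 32 → not valid
5 of the 8 triples form a triangle.

5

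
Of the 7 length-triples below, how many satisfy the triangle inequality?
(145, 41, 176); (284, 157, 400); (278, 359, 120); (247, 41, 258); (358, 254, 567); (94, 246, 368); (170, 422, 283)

6

(41,145,176): 41+145 > 176 → valid
(157,284,400): 157+284 > 400 → valid
(120,278,359): 120+278 > 359 → valid
(41,247,258): 41+247 > 258 → valid
(254,358,567): 254+358 > 567 → valid
(94,246,368): 94+246 ≤ 368 → not valid
(170,283,422): 170+283 > 422 → valid
6 of the 7 triples form a triangle.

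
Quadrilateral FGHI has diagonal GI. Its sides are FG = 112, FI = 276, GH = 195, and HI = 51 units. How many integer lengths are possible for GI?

81

From triangle FGI: 164 < GI < 388.
From triangle HGI: 144 < GI < 246.
Intersection: 164 < GI < 246, so integers 165 through 245: 81 values.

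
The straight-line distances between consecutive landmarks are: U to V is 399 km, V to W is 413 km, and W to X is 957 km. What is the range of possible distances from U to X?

The maximum is all hops collinear in one direction: 399 + 413 + 957 = 1769.
The longest hop is 957; the others sum to 812. Folding the others back against it leaves at least 957 − 812 = 145.

145 ≤ UX ≤ 1769 km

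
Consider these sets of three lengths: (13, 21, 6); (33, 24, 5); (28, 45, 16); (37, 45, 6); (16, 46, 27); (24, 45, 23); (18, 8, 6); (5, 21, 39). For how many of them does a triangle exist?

1

(6,13,21): 6+13 ≤ 21 → not valid
(5,24,33): 5+24 ≤ 33 → not valid
(16,28,45): 16+28 ≤ 45 → not valid
(6,37,45): 6+37 ≤ 45 → not valid
(16,27,46): 16+27 ≤ 46 → not valid
(23,24,45): 23+24 > 45 → valid
(6,8,18): 6+8 ≤ 18 → not valid
(5,21,39): 5+21 ≤ 39 → not valid
1 of the 8 triples forms a triangle.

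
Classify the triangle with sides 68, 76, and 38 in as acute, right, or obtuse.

acute

Compare the square of the longest side to the sum of squares of the other two: 38² + 68² = 6068 > 5776 = 76².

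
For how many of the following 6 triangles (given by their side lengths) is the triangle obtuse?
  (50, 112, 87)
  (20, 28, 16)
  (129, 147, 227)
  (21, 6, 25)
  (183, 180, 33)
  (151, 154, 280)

5

(50,112,87): 50²+87² = 10069 < 12544 = 112² → obtuse
(20,28,16): 16²+20² = 656 < 784 = 28² → obtuse
(129,147,227): 129²+147² = 38250 < 51529 = 227² → obtuse
(21,6,25): 6²+21² = 477 < 625 = 25² → obtuse
(183,180,33): 33²+180² = 33489 = 183² → right
(151,154,280): 151²+154² = 46517 < 78400 = 280² → obtuse
5 of the 6 are obtuse.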